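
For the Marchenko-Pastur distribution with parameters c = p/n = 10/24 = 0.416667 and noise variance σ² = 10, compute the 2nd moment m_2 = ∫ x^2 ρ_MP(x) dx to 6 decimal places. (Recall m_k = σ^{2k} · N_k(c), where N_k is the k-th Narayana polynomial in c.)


E[X²] = σ⁴ (1 + c) (second MP moment). With σ² = 10 (so σ⁴ = 100) and c = 10/24 = 0.416667: E[X²] = 100 · (1 + 0.416667) = 100 · 1.416667.

So E[X^2] = 141.666667.


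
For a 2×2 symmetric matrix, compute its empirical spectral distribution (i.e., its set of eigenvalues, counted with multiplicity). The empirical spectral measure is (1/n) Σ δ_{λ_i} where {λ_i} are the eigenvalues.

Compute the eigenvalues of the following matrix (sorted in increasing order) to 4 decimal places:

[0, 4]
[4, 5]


Since M is real symmetric, both eigenvalues are real; they are the roots of det(λI − M) = λ² − (tr M) λ + det M.
tr M = 0 + 5 = 5.
det M = 0·5 − 4² = 0 − 16 = -16.
Characteristic polynomial: λ² − 5λ − 16 = 0.
Discriminant Δ = (tr M)² − 4·det M = 25 − (-64) = 89; √Δ = 9.433981.
λ = (tr M ± √Δ)/2 = (5 ± 9.433981)/2, giving (tr M − √Δ)/2 = -2.2170 and (tr M + √Δ)/2 = 7.2170.

Eigenvalues sorted in increasing order: [-2.2170, 7.2170].


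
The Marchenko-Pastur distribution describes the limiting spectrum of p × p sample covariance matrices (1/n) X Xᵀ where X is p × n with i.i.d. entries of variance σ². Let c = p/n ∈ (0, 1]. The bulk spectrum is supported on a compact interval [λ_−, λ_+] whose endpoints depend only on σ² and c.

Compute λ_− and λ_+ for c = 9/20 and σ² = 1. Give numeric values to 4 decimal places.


c = 9/20 = 0.450000; √c = 0.670820.
λ_− = σ² (1 − √c)² = 1 · (1 − 0.670820)² = 1 · (0.329180)² = 0.108359.
λ_+ = σ² (1 + √c)² = 1 · (1 + 0.670820)² = 1 · (1.670820)² = 2.791641.

Rounded to 4 decimal places: λ_− ≈ 0.1084, λ_+ ≈ 2.7916.


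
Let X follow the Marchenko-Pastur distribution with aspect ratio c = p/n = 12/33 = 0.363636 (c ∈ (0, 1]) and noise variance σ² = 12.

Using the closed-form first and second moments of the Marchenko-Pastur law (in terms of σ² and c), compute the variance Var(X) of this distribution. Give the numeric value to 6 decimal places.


Recall the MP moments m_1 = E[X] = σ² and m_2 = E[X²] = σ⁴ (1 + c).
m_1 = E[X] = σ² = 12, so m_1² = 144.
m_2 = E[X²] = σ⁴ (1 + c) = 144 · (1 + 0.363636) = 144 · 1.363636 = 196.363636.
(Note m_2 − m_1² simplifies to c · σ⁴ = 0.363636 · 144.)

Var(X) = m_2 − m_1² = 196.363636 − 144 = 52.363636.


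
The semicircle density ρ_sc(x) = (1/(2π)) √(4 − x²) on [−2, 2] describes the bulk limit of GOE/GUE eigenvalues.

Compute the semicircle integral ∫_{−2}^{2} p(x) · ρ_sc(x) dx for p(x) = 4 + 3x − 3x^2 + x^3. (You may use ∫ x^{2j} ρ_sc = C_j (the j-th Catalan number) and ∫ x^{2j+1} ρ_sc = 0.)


Write p(x) = Σ a_i x^i, split into monomials and integrate each against ρ_sc separately.
Using ∫ x^{2j} ρ_sc = C_j = (1/(j+1)) C(2j, j) (Catalan numbers) and ∫ x^{2j+1} ρ_sc = 0 (odd monomials vanish by symmetry):
  i = 0 (even): a_0 · C_{0} = 4 · 1 = 4
  i = 1 (odd): ∫ x^1 ρ_sc = 0 (vanishes)
  i = 2 (even): a_2 · C_{1} = -3 · 1 = -3
  i = 3 (odd): ∫ x^3 ρ_sc = 0 (vanishes)

Summing the contributions: ∫_{−2}^{2} p(x) ρ_sc(x) dx = 4 + (-3) = 1.


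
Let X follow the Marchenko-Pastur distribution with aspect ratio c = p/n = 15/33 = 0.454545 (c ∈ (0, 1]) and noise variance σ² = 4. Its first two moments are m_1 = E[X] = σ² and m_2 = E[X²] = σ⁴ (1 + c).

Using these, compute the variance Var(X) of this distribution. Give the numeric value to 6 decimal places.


m_1 = E[X] = σ² = 4, so m_1² = 16.
m_2 = E[X²] = σ⁴ (1 + c) = 16 · (1 + 0.454545) = 16 · 1.454545 = 23.272727.
(Note m_2 − m_1² simplifies to c · σ⁴ = 0.454545 · 16.)

Var(X) = m_2 − m_1² = 23.272727 − 16 = 7.272727.


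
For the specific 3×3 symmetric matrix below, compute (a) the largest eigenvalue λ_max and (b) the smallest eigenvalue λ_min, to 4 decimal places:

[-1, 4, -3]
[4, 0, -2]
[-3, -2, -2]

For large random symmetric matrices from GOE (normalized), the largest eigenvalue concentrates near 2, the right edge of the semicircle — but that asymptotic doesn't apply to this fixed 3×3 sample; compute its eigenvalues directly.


Since M is real symmetric, all three eigenvalues are real; they are the roots of det(λI − M) = λ³ − (tr M) λ² + s λ − det M, where s is the sum of the principal 2×2 minors.
tr M = -1 + 0 + (-2) = -3.
s = ((-1)·0 − 4²) + ((-1)·(-2) − (-3)²) + (0·(-2) − (-2)²) = -16 + (-7) + (-4) = -27.
det M (expand along row 1) = (-1)·(-4) − 4·(-14) + (-3)·(-8) = 84.
Characteristic polynomial: λ³ + 3λ² − 27λ − 84 = 0.
Substitute λ = y + (tr M)/3 = y − 1.000000 to remove the quadratic term: y³ + p·y + q = 0 with p = s − (tr M)²/3 = -30.000000 and q = −2(tr M)³/27 + (tr M)·s/3 − det M = -55.000000.
Three real roots ⇒ use the trigonometric (Viète) form: r = 2√(−p/3) = 6.324555, φ = arccos(3q/(p·r)) = arccos(0.869626) = 0.516351 rad.
y_k = r·cos(φ/3 − 2πk/3) for k = 0, 1, 2 gives y = 6.231106, -2.177477, -4.053630.
λ_k = y_k − 1.000000 gives λ = 5.2311, -3.1775, -5.0536 (check: the sum is -3.0000 = tr M).

Hence λ_max = 5.2311 and λ_min = -5.0536.


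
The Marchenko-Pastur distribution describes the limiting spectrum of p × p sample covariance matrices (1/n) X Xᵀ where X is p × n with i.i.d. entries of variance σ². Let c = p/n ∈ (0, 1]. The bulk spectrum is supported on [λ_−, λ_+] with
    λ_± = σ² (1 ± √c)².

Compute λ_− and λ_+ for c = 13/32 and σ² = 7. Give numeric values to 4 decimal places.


c = 13/32 = 0.406250; √c = 0.637377.
λ_− = σ² (1 − √c)² = 7 · (1 − 0.637377)² = 7 · (0.362623)² = 0.920466.
λ_+ = σ² (1 + √c)² = 7 · (1 + 0.637377)² = 7 · (1.637377)² = 18.767034.

Rounded to 4 decimal places: λ_− ≈ 0.9205, λ_+ ≈ 18.7670.


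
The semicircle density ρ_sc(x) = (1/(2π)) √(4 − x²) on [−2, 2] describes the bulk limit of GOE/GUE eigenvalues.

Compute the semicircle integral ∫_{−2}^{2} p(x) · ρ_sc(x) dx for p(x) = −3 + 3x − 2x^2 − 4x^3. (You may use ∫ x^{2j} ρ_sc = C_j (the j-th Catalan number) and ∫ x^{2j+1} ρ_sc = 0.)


Write p(x) = Σ a_i x^i, split into monomials and integrate each against ρ_sc separately.
Using ∫ x^{2j} ρ_sc = C_j = (1/(j+1)) C(2j, j) (Catalan numbers) and ∫ x^{2j+1} ρ_sc = 0 (odd monomials vanish by symmetry):
  i = 0 (even): a_0 · C_{0} = -3 · 1 = -3
  i = 1 (odd): ∫ x^1 ρ_sc = 0 (vanishes)
  i = 2 (even): a_2 · C_{1} = -2 · 1 = -2
  i = 3 (odd): ∫ x^3 ρ_sc = 0 (vanishes)

Summing the contributions: ∫_{−2}^{2} p(x) ρ_sc(x) dx = (-3) + (-2) = -5.


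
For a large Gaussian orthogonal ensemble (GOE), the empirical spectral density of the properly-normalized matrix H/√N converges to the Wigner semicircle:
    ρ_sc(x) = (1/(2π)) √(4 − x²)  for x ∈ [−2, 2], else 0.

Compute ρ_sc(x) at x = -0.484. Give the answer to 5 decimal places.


ρ_sc(x) = (1/(2π)) √(4 − x²). With x = -0.484:
  4 − x² = 4 − (-0.484)² = 4 − 0.234256 = 3.765744.
  √(4 − x²) = 1.940552.
  1/(2π) = 0.159155.
  ρ_sc(-0.484) = 0.159155 · 1.940552 = 0.308849.

Rounded to 5 decimal places: ρ_sc(-0.484) ≈ 0.30885.


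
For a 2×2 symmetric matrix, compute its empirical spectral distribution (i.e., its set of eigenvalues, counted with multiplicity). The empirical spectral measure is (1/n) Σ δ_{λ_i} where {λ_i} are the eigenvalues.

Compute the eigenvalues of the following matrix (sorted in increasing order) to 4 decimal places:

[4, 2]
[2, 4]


Since M is real symmetric, both eigenvalues are real; they are the roots of det(λI − M) = λ² − (tr M) λ + det M.
tr M = 4 + 4 = 8.
det M = 4·4 − 2² = 16 − 4 = 12.
Characteristic polynomial: λ² − 8λ + 12 = 0.
Discriminant Δ = (tr M)² − 4·det M = 64 − 48 = 16; √Δ = 4.000000.
λ = (tr M ± √Δ)/2 = (8 ± 4.000000)/2, giving (tr M − √Δ)/2 = 2.0000 and (tr M + √Δ)/2 = 6.0000.

Eigenvalues sorted in increasing order: [2.0000, 6.0000].


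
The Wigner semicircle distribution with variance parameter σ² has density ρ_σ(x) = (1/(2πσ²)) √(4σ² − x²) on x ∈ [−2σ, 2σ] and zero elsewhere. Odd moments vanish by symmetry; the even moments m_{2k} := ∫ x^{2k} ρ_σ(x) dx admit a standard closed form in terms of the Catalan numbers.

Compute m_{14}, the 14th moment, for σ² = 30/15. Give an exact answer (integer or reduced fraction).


By the scaled semicircle moment identity, m_{2k} = σ^{2k} · C_k with k = 7.
C_7 = (1/(k+1)) · C(2k, k) = (1/8) · C(14, 7) = (1/8) · 3432 = 429.
σ^{2k} = (σ²)^k = (30/15)^7 = 128.

Therefore m_{14} = σ^{14} · C_7 = 128 · 429 = 54912.


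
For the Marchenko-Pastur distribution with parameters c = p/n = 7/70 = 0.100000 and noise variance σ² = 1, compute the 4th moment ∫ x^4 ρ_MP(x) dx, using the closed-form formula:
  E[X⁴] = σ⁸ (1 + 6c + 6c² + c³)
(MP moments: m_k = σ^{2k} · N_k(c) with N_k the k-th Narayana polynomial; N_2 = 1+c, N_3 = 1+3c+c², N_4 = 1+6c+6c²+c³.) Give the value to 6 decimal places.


E[X⁴] = σ⁸ (1 + 6c + 6c² + c³) (fourth MP moment). With σ² = 1 (so σ⁸ = 1) and c = 7/70 = 0.100000: E[X⁴] = 1 · (1 + 6·0.100000 + 6·(0.100000)² + (0.100000)³) = 1 · 1.661000.

So E[X^4] = 1.661000.


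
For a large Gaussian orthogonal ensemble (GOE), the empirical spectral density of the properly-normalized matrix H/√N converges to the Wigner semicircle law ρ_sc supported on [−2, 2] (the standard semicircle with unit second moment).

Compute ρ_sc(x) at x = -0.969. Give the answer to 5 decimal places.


ρ_sc(x) = (1/(2π)) √(4 − x²). With x = -0.969:
  4 − x² = 4 − (-0.969)² = 4 − 0.938961 = 3.061039.
  √(4 − x²) = 1.749583.
  1/(2π) = 0.159155.
  ρ_sc(-0.969) = 0.159155 · 1.749583 = 0.278455.

Rounded to 5 decimal places: ρ_sc(-0.969) ≈ 0.27845.


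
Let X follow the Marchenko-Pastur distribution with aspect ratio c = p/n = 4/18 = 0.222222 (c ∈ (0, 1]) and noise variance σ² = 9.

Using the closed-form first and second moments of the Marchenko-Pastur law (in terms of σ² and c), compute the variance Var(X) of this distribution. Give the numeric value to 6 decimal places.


Recall the MP moments m_1 = E[X] = σ² and m_2 = E[X²] = σ⁴ (1 + c).
m_1 = E[X] = σ² = 9, so m_1² = 81.
m_2 = E[X²] = σ⁴ (1 + c) = 81 · (1 + 0.222222) = 81 · 1.222222 = 99.000000.
(Note m_2 − m_1² simplifies to c · σ⁴ = 0.222222 · 81.)

Var(X) = m_2 − m_1² = 99.000000 − 81 = 18.000000.


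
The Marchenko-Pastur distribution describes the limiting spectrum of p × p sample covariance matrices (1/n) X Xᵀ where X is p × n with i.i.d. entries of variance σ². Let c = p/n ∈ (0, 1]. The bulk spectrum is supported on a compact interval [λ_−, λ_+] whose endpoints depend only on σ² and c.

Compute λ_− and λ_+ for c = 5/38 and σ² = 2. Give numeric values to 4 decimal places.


c = 5/38 = 0.131579; √c = 0.362738.
λ_− = σ² (1 − √c)² = 2 · (1 − 0.362738)² = 2 · (0.637262)² = 0.812205.
λ_+ = σ² (1 + √c)² = 2 · (1 + 0.362738)² = 2 · (1.362738)² = 3.714110.

Rounded to 4 decimal places: λ_− ≈ 0.8122, λ_+ ≈ 3.7141.


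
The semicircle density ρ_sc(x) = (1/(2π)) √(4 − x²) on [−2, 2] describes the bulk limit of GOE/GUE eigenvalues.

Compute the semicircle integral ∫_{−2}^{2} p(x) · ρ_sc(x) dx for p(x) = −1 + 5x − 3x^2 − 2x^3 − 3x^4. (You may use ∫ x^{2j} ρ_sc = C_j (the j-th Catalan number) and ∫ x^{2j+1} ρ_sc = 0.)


Write p(x) = Σ a_i x^i, split into monomials and integrate each against ρ_sc separately.
Using ∫ x^{2j} ρ_sc = C_j = (1/(j+1)) C(2j, j) (Catalan numbers) and ∫ x^{2j+1} ρ_sc = 0 (odd monomials vanish by symmetry):
  i = 0 (even): a_0 · C_{0} = -1 · 1 = -1
  i = 1 (odd): ∫ x^1 ρ_sc = 0 (vanishes)
  i = 2 (even): a_2 · C_{1} = -3 · 1 = -3
  i = 3 (odd): ∫ x^3 ρ_sc = 0 (vanishes)
  i = 4 (even): a_4 · C_{2} = -3 · 2 = -6

Summing the contributions: ∫_{−2}^{2} p(x) ρ_sc(x) dx = (-1) + (-3) + (-6) = -10.


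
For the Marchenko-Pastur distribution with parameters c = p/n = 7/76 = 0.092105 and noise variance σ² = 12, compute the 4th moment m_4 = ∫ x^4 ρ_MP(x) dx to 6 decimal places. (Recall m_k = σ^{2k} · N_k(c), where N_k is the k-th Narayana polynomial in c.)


E[X⁴] = σ⁸ (1 + 6c + 6c² + c³) (fourth MP moment). With σ² = 12 (so σ⁸ = 20736) and c = 7/76 = 0.092105: E[X⁴] = 20736 · (1 + 6·0.092105 + 6·(0.092105)² + (0.092105)³) = 20736 · 1.604313.

So E[X^4] = 33267.038927.


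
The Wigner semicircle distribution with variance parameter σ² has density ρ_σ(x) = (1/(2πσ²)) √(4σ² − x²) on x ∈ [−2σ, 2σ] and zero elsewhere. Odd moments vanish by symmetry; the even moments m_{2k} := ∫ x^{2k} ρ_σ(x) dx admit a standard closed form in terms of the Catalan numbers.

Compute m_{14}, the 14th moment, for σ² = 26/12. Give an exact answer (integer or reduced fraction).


By the scaled semicircle moment identity, m_{2k} = σ^{2k} · C_k with k = 7.
C_7 = (1/(k+1)) · C(2k, k) = (1/8) · C(14, 7) = (1/8) · 3432 = 429.
σ^{2k} = (σ²)^k = (26/12)^7 = 62748517/279936.

Therefore m_{14} = σ^{14} · C_7 = (62748517/279936) · 429 = 8973037931/93312.


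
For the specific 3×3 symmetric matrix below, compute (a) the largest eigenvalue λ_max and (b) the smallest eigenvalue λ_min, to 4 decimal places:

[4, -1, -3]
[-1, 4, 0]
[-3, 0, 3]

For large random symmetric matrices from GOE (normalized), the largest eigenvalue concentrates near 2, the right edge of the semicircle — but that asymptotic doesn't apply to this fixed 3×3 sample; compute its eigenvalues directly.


Since M is real symmetric, all three eigenvalues are real; they are the roots of det(λI − M) = λ³ − (tr M) λ² + s λ − det M, where s is the sum of the principal 2×2 minors.
tr M = 4 + 4 + 3 = 11.
s = (4·4 − (-1)²) + (4·3 − (-3)²) + (4·3 − 0²) = 15 + 3 + 12 = 30.
det M (expand along row 1) = 4·12 − (-1)·(-3) + (-3)·12 = 9.
Characteristic polynomial: λ³ − 11λ² + 30λ − 9 = 0.
Substitute λ = y + (tr M)/3 = y + 3.666667 to remove the quadratic term: y³ + p·y + q = 0 with p = s − (tr M)²/3 = -10.333333 and q = −2(tr M)³/27 + (tr M)·s/3 − det M = 2.407407.
Three real roots ⇒ use the trigonometric (Viète) form: r = 2√(−p/3) = 3.711843, φ = arccos(3q/(p·r)) = arccos(-0.188296) = 1.760223 rad.
y_k = r·cos(φ/3 − 2πk/3) for k = 0, 1, 2 gives y = 3.091035, 0.234218, -3.325253.
λ_k = y_k + 3.666667 gives λ = 6.7577, 3.9009, 0.3414 (check: the sum is 11.0000 = tr M).

Hence λ_max = 6.7577 and λ_min = 0.3414.


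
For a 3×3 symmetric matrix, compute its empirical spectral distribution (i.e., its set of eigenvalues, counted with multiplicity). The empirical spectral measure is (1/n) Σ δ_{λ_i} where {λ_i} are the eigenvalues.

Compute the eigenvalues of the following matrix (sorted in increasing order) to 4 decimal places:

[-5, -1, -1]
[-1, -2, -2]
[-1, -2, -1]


Since M is real symmetric, all three eigenvalues are real; they are the roots of det(λI − M) = λ³ − (tr M) λ² + s λ − det M, where s is the sum of the principal 2×2 minors.
tr M = -5 + (-2) + (-1) = -8.
s = ((-5)·(-2) − (-1)²) + ((-5)·(-1) − (-1)²) + ((-2)·(-1) − (-2)²) = 9 + 4 + (-2) = 11.
det M (expand along row 1) = (-5)·(-2) − (-1)·(-1) + (-1)·0 = 9.
Characteristic polynomial: λ³ + 8λ² + 11λ − 9 = 0.
Substitute λ = y + (tr M)/3 = y − 2.666667 to remove the quadratic term: y³ + p·y + q = 0 with p = s − (tr M)²/3 = -10.333333 and q = −2(tr M)³/27 + (tr M)·s/3 − det M = -0.407407.
Three real roots ⇒ use the trigonometric (Viète) form: r = 2√(−p/3) = 3.711843, φ = arccos(3q/(p·r)) = arccos(0.031865) = 1.538925 rad.
y_k = r·cos(φ/3 − 2πk/3) for k = 0, 1, 2 gives y = 3.234085, -0.039432, -3.194653.
λ_k = y_k − 2.666667 gives λ = 0.5674, -2.7061, -5.8613 (check: the sum is -8.0000 = tr M).

Eigenvalues sorted in increasing order: [-5.8613, -2.7061, 0.5674].


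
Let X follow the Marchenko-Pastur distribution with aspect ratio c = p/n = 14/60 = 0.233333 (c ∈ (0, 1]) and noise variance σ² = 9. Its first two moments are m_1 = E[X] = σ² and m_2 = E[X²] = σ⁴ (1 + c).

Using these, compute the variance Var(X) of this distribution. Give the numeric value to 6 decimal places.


m_1 = E[X] = σ² = 9, so m_1² = 81.
m_2 = E[X²] = σ⁴ (1 + c) = 81 · (1 + 0.233333) = 81 · 1.233333 = 99.900000.
(Note m_2 − m_1² simplifies to c · σ⁴ = 0.233333 · 81.)

Var(X) = m_2 − m_1² = 99.900000 − 81 = 18.900000.


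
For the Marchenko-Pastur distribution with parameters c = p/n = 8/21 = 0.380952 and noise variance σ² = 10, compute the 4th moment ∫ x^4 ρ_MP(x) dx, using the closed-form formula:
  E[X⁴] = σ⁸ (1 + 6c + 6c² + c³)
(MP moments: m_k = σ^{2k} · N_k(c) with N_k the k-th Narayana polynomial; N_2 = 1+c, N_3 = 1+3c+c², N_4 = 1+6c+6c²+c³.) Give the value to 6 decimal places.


E[X⁴] = σ⁸ (1 + 6c + 6c² + c³) (fourth MP moment). With σ² = 10 (so σ⁸ = 10000) and c = 8/21 = 0.380952: E[X⁴] = 10000 · (1 + 6·0.380952 + 6·(0.380952)² + (0.380952)³) = 10000 · 4.211748.

So E[X^4] = 42117.481913.


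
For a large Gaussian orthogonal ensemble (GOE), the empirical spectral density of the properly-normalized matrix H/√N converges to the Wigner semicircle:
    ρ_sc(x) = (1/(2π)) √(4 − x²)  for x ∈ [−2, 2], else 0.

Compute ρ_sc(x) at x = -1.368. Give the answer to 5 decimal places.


ρ_sc(x) = (1/(2π)) √(4 − x²). With x = -1.368:
  4 − x² = 4 − (-1.368)² = 4 − 1.871424 = 2.128576.
  √(4 − x²) = 1.458964.
  1/(2π) = 0.159155.
  ρ_sc(-1.368) = 0.159155 · 1.458964 = 0.232201.

Rounded to 5 decimal places: ρ_sc(-1.368) ≈ 0.23220.


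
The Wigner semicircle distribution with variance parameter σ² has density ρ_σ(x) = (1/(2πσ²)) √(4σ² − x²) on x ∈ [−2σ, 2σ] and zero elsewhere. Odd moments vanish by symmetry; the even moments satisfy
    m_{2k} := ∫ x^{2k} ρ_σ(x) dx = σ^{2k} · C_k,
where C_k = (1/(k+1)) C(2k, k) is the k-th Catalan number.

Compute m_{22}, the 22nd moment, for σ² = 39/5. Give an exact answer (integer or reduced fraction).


By the scaled semicircle moment identity, m_{2k} = σ^{2k} · C_k with k = 11.
C_11 = (1/(k+1)) · C(2k, k) = (1/12) · C(22, 11) = (1/12) · 705432 = 58786.
σ^{2k} = (σ²)^k = (39/5)^11 = 317475837322472439/48828125.

Therefore m_{22} = σ^{22} · C_11 = (317475837322472439/48828125) · 58786 = 18663134572838864799054/48828125.


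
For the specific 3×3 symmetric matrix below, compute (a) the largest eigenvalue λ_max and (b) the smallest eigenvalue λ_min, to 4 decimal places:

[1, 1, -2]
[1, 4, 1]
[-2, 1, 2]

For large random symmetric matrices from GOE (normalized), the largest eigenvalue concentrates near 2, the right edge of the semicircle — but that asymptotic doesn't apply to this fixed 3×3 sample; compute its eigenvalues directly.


Since M is real symmetric, all three eigenvalues are real; they are the roots of det(λI − M) = λ³ − (tr M) λ² + s λ − det M, where s is the sum of the principal 2×2 minors.
tr M = 1 + 4 + 2 = 7.
s = (1·4 − 1²) + (1·2 − (-2)²) + (4·2 − 1²) = 3 + (-2) + 7 = 8.
det M (expand along row 1) = 1·7 − 1·4 + (-2)·9 = -15.
Characteristic polynomial: λ³ − 7λ² + 8λ + 15 = 0.
Substitute λ = y + (tr M)/3 = y + 2.333333 to remove the quadratic term: y³ + p·y + q = 0 with p = s − (tr M)²/3 = -8.333333 and q = −2(tr M)³/27 + (tr M)·s/3 − det M = 8.259259.
Three real roots ⇒ use the trigonometric (Viète) form: r = 2√(−p/3) = 3.333333, φ = arccos(3q/(p·r)) = arccos(-0.892000) = 2.672547 rad.
y_k = r·cos(φ/3 − 2πk/3) for k = 0, 1, 2 gives y = 2.095840, 1.196834, -3.292675.
λ_k = y_k + 2.333333 gives λ = 4.4292, 3.5302, -0.9593 (check: the sum is 7.0000 = tr M).

Hence λ_max = 4.4292 and λ_min = -0.9593.


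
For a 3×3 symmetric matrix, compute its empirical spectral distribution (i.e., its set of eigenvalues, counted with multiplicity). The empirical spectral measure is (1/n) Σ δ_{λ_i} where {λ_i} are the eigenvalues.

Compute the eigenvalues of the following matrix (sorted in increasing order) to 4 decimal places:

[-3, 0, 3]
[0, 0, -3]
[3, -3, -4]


Since M is real symmetric, all three eigenvalues are real; they are the roots of det(λI − M) = λ³ − (tr M) λ² + s λ − det M, where s is the sum of the principal 2×2 minors.
tr M = -3 + 0 + (-4) = -7.
s = ((-3)·0 − 0²) + ((-3)·(-4) − 3²) + (0·(-4) − (-3)²) = 0 + 3 + (-9) = -6.
det M (expand along row 1) = (-3)·(-9) − 0·9 + 3·0 = 27.
Characteristic polynomial: λ³ + 7λ² − 6λ − 27 = 0.
Substitute λ = y + (tr M)/3 = y − 2.333333 to remove the quadratic term: y³ + p·y + q = 0 with p = s − (tr M)²/3 = -22.333333 and q = −2(tr M)³/27 + (tr M)·s/3 − det M = 12.407407.
Three real roots ⇒ use the trigonometric (Viète) form: r = 2√(−p/3) = 5.456902, φ = arccos(3q/(p·r)) = arccos(-0.305424) = 1.881180 rad.
y_k = r·cos(φ/3 − 2πk/3) for k = 0, 1, 2 gives y = 4.418760, 0.563570, -4.982330.
λ_k = y_k − 2.333333 gives λ = 2.0854, -1.7698, -7.3157 (check: the sum is -7.0000 = tr M).

Eigenvalues sorted in increasing order: [-7.3157, -1.7698, 2.0854].


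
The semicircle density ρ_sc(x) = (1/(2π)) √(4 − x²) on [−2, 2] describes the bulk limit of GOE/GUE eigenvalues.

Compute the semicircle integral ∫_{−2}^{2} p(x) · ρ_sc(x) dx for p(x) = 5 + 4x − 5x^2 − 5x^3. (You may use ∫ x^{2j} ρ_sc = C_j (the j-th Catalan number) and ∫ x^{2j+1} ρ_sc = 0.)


Write p(x) = Σ a_i x^i, split into monomials and integrate each against ρ_sc separately.
Using ∫ x^{2j} ρ_sc = C_j = (1/(j+1)) C(2j, j) (Catalan numbers) and ∫ x^{2j+1} ρ_sc = 0 (odd monomials vanish by symmetry):
  i = 0 (even): a_0 · C_{0} = 5 · 1 = 5
  i = 1 (odd): ∫ x^1 ρ_sc = 0 (vanishes)
  i = 2 (even): a_2 · C_{1} = -5 · 1 = -5
  i = 3 (odd): ∫ x^3 ρ_sc = 0 (vanishes)

Summing the contributions: ∫_{−2}^{2} p(x) ρ_sc(x) dx = 5 + (-5) = 0.


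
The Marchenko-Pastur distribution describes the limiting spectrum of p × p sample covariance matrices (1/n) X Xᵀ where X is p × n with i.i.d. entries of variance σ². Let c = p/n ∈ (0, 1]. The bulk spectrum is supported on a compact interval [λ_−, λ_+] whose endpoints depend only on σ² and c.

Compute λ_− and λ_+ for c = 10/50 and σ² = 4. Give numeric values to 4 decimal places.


c = 10/50 = 0.200000; √c = 0.447214.
λ_− = σ² (1 − √c)² = 4 · (1 − 0.447214)² = 4 · (0.552786)² = 1.222291.
λ_+ = σ² (1 + √c)² = 4 · (1 + 0.447214)² = 4 · (1.447214)² = 8.377709.

Rounded to 4 decimal places: λ_− ≈ 1.2223, λ_+ ≈ 8.3777.


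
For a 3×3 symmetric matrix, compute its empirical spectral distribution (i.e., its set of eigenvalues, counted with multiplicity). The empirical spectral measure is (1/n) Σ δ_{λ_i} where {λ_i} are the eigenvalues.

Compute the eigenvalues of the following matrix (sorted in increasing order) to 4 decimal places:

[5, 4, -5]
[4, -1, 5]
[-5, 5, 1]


Since M is real symmetric, all three eigenvalues are real; they are the roots of det(λI − M) = λ³ − (tr M) λ² + s λ − det M, where s is the sum of the principal 2×2 minors.
tr M = 5 + (-1) + 1 = 5.
s = (5·(-1) − 4²) + (5·1 − (-5)²) + ((-1)·1 − 5²) = -21 + (-20) + (-26) = -67.
det M (expand along row 1) = 5·(-26) − 4·29 + (-5)·15 = -321.
Characteristic polynomial: λ³ − 5λ² − 67λ + 321 = 0.
Substitute λ = y + (tr M)/3 = y + 1.666667 to remove the quadratic term: y³ + p·y + q = 0 with p = s − (tr M)²/3 = -75.333333 and q = −2(tr M)³/27 + (tr M)·s/3 − det M = 200.074074.
Three real roots ⇒ use the trigonometric (Viète) form: r = 2√(−p/3) = 10.022198, φ = arccos(3q/(p·r)) = arccos(-0.794990) = 2.489788 rad.
y_k = r·cos(φ/3 − 2πk/3) for k = 0, 1, 2 gives y = 6.764260, 3.022315, -9.786575.
λ_k = y_k + 1.666667 gives λ = 8.4309, 4.6890, -8.1199 (check: the sum is 5.0000 = tr M).

Eigenvalues sorted in increasing order: [-8.1199, 4.6890, 8.4309].


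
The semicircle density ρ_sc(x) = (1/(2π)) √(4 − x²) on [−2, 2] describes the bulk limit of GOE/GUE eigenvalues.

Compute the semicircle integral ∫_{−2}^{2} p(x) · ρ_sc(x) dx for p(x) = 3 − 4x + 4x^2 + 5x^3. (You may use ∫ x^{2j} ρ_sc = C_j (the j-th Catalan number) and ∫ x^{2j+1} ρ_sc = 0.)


Write p(x) = Σ a_i x^i, split into monomials and integrate each against ρ_sc separately.
Using ∫ x^{2j} ρ_sc = C_j = (1/(j+1)) C(2j, j) (Catalan numbers) and ∫ x^{2j+1} ρ_sc = 0 (odd monomials vanish by symmetry):
  i = 0 (even): a_0 · C_{0} = 3 · 1 = 3
  i = 1 (odd): ∫ x^1 ρ_sc = 0 (vanishes)
  i = 2 (even): a_2 · C_{1} = 4 · 1 = 4
  i = 3 (odd): ∫ x^3 ρ_sc = 0 (vanishes)

Summing the contributions: ∫_{−2}^{2} p(x) ρ_sc(x) dx = 3 + 4 = 7.


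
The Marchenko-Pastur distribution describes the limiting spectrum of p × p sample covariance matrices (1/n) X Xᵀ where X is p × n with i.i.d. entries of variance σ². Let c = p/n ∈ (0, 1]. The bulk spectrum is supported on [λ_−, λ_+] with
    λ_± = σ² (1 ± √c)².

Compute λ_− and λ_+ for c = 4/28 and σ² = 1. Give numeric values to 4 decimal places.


c = 4/28 = 0.142857; √c = 0.377964.
λ_− = σ² (1 − √c)² = 1 · (1 − 0.377964)² = 1 · (0.622036)² = 0.386928.
λ_+ = σ² (1 + √c)² = 1 · (1 + 0.377964)² = 1 · (1.377964)² = 1.898786.

Rounded to 4 decimal places: λ_− ≈ 0.3869, λ_+ ≈ 1.8988.


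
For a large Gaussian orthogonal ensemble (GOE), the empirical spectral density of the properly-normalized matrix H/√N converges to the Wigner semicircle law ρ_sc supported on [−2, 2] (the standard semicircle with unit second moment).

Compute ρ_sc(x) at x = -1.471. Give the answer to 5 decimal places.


ρ_sc(x) = (1/(2π)) √(4 − x²). With x = -1.471:
  4 − x² = 4 − (-1.471)² = 4 − 2.163841 = 1.836159.
  √(4 − x²) = 1.355049.
  1/(2π) = 0.159155.
  ρ_sc(-1.471) = 0.159155 · 1.355049 = 0.215663.

Rounded to 5 decimal places: ρ_sc(-1.471) ≈ 0.21566.


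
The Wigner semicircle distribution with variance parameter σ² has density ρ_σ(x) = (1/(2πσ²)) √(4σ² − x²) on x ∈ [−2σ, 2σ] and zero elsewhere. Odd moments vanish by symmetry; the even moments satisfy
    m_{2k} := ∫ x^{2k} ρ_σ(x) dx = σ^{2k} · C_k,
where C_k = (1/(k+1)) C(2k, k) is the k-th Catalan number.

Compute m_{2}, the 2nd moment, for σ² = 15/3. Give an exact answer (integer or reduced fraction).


By the scaled semicircle moment identity, m_{2k} = σ^{2k} · C_k with k = 1.
C_1 = (1/(k+1)) · C(2k, k) = (1/2) · C(2, 1) = (1/2) · 2 = 1.
σ^{2k} = (σ²)^k = (15/3)^1 = 5.

Therefore m_{2} = σ^{2} · C_1 = 5 · 1 = 5.


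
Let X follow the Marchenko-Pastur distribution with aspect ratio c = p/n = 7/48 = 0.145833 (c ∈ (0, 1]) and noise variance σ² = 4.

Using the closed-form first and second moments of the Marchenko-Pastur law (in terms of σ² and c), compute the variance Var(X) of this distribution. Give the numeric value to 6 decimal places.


Recall the MP moments m_1 = E[X] = σ² and m_2 = E[X²] = σ⁴ (1 + c).
m_1 = E[X] = σ² = 4, so m_1² = 16.
m_2 = E[X²] = σ⁴ (1 + c) = 16 · (1 + 0.145833) = 16 · 1.145833 = 18.333333.
(Note m_2 − m_1² simplifies to c · σ⁴ = 0.145833 · 16.)

Var(X) = m_2 − m_1² = 18.333333 − 16 = 2.333333.


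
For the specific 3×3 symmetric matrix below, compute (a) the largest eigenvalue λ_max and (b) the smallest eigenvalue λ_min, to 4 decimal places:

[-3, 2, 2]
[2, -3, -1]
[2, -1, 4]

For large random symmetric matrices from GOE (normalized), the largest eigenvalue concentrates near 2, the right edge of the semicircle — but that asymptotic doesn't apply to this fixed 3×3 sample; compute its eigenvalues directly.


Since M is real symmetric, all three eigenvalues are real; they are the roots of det(λI − M) = λ³ − (tr M) λ² + s λ − det M, where s is the sum of the principal 2×2 minors.
tr M = -3 + (-3) + 4 = -2.
s = ((-3)·(-3) − 2²) + ((-3)·4 − 2²) + ((-3)·4 − (-1)²) = 5 + (-16) + (-13) = -24.
det M (expand along row 1) = (-3)·(-13) − 2·10 + 2·4 = 27.
Characteristic polynomial: λ³ + 2λ² − 24λ − 27 = 0.
Substitute λ = y + (tr M)/3 = y − 0.666667 to remove the quadratic term: y³ + p·y + q = 0 with p = s − (tr M)²/3 = -25.333333 and q = −2(tr M)³/27 + (tr M)·s/3 − det M = -10.407407.
Three real roots ⇒ use the trigonometric (Viète) form: r = 2√(−p/3) = 5.811865, φ = arccos(3q/(p·r)) = arccos(0.212059) = 1.357115 rad.
y_k = r·cos(φ/3 − 2πk/3) for k = 0, 1, 2 gives y = 5.227267, -0.413612, -4.813655.
λ_k = y_k − 0.666667 gives λ = 4.5606, -1.0803, -5.4803 (check: the sum is -2.0000 = tr M).

Hence λ_max = 4.5606 and λ_min = -5.4803.


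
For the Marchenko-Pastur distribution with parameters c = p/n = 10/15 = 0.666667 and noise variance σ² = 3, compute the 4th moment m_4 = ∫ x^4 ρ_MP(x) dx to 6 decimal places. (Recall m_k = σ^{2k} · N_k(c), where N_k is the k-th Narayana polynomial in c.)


E[X⁴] = σ⁸ (1 + 6c + 6c² + c³) (fourth MP moment). With σ² = 3 (so σ⁸ = 81) and c = 10/15 = 0.666667: E[X⁴] = 81 · (1 + 6·0.666667 + 6·(0.666667)² + (0.666667)³) = 81 · 7.962963.

So E[X^4] = 645.000000.


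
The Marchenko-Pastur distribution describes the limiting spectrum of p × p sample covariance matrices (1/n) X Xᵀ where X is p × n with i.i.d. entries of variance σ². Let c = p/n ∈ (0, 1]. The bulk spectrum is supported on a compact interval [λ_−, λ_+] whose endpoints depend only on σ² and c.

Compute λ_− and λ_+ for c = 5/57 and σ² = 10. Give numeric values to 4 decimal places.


c = 5/57 = 0.087719; √c = 0.296174.
λ_− = σ² (1 − √c)² = 10 · (1 − 0.296174)² = 10 · (0.703826)² = 4.953704.
λ_+ = σ² (1 + √c)² = 10 · (1 + 0.296174)² = 10 · (1.296174)² = 16.800682.

Rounded to 4 decimal places: λ_− ≈ 4.9537, λ_+ ≈ 16.8007.


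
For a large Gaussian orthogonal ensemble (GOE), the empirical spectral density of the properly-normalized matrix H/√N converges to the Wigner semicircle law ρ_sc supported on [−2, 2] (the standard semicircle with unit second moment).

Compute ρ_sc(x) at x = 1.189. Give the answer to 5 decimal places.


ρ_sc(x) = (1/(2π)) √(4 − x²). With x = 1.189:
  4 − x² = 4 − (1.189)² = 4 − 1.413721 = 2.586279.
  √(4 − x²) = 1.608191.
  1/(2π) = 0.159155.
  ρ_sc(1.189) = 0.159155 · 1.608191 = 0.255952.

Rounded to 5 decimal places: ρ_sc(1.189) ≈ 0.25595.


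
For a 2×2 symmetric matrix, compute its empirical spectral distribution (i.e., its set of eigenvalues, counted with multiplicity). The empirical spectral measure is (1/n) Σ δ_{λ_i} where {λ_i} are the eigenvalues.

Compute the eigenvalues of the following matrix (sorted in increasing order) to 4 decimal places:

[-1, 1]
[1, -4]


Since M is real symmetric, both eigenvalues are real; they are the roots of det(λI − M) = λ² − (tr M) λ + det M.
tr M = -1 + (-4) = -5.
det M = (-1)·(-4) − 1² = 4 − 1 = 3.
Characteristic polynomial: λ² + 5λ + 3 = 0.
Discriminant Δ = (tr M)² − 4·det M = 25 − 12 = 13; √Δ = 3.605551.
λ = (tr M ± √Δ)/2 = (-5 ± 3.605551)/2, giving (tr M − √Δ)/2 = -4.3028 and (tr M + √Δ)/2 = -0.6972.

Eigenvalues sorted in increasing order: [-4.3028, -0.6972].


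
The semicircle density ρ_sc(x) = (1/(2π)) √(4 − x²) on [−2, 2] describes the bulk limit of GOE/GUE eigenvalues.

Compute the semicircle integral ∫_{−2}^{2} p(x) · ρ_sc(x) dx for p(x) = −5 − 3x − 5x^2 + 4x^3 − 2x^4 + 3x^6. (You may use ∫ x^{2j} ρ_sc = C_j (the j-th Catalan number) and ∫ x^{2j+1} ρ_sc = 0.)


Write p(x) = Σ a_i x^i, split into monomials and integrate each against ρ_sc separately.
Using ∫ x^{2j} ρ_sc = C_j = (1/(j+1)) C(2j, j) (Catalan numbers) and ∫ x^{2j+1} ρ_sc = 0 (odd monomials vanish by symmetry):
  i = 0 (even): a_0 · C_{0} = -5 · 1 = -5
  i = 1 (odd): ∫ x^1 ρ_sc = 0 (vanishes)
  i = 2 (even): a_2 · C_{1} = -5 · 1 = -5
  i = 3 (odd): ∫ x^3 ρ_sc = 0 (vanishes)
  i = 4 (even): a_4 · C_{2} = -2 · 2 = -4
  i = 6 (even): a_6 · C_{3} = 3 · 5 = 15

Summing the contributions: ∫_{−2}^{2} p(x) ρ_sc(x) dx = (-5) + (-5) + (-4) + 15 = 1.


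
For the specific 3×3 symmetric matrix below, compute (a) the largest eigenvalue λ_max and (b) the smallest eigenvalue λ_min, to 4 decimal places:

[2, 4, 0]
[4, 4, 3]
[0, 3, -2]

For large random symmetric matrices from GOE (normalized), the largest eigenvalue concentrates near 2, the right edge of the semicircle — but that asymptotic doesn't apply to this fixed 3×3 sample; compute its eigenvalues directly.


Since M is real symmetric, all three eigenvalues are real; they are the roots of det(λI − M) = λ³ − (tr M) λ² + s λ − det M, where s is the sum of the principal 2×2 minors.
tr M = 2 + 4 + (-2) = 4.
s = (2·4 − 4²) + (2·(-2) − 0²) + (4·(-2) − 3²) = -8 + (-4) + (-17) = -29.
det M (expand along row 1) = 2·(-17) − 4·(-8) + 0·12 = -2.
Characteristic polynomial: λ³ − 4λ² − 29λ + 2 = 0.
Substitute λ = y + (tr M)/3 = y + 1.333333 to remove the quadratic term: y³ + p·y + q = 0 with p = s − (tr M)²/3 = -34.333333 and q = −2(tr M)³/27 + (tr M)·s/3 − det M = -41.407407.
Three real roots ⇒ use the trigonometric (Viète) form: r = 2√(−p/3) = 6.765928, φ = arccos(3q/(p·r)) = arccos(0.534756) = 1.006577 rad.
y_k = r·cos(φ/3 − 2πk/3) for k = 0, 1, 2 gives y = 6.388642, -1.265001, -5.123641.
λ_k = y_k + 1.333333 gives λ = 7.7220, 0.0683, -3.7903 (check: the sum is 4.0000 = tr M).

Hence λ_max = 7.7220 and λ_min = -3.7903.


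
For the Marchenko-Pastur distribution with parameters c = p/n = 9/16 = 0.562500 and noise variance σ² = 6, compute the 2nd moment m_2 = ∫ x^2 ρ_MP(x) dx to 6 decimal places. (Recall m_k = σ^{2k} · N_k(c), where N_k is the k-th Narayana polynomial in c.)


E[X²] = σ⁴ (1 + c) (second MP moment). With σ² = 6 (so σ⁴ = 36) and c = 9/16 = 0.562500: E[X²] = 36 · (1 + 0.562500) = 36 · 1.562500.

So E[X^2] = 56.250000.


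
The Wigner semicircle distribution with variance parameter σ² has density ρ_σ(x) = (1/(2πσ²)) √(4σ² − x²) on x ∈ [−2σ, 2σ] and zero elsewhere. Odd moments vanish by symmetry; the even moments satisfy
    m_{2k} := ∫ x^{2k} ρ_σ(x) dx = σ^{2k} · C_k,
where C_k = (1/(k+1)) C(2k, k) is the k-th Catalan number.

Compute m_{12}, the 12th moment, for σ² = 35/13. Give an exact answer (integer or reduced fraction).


By the scaled semicircle moment identity, m_{2k} = σ^{2k} · C_k with k = 6.
C_6 = (1/(k+1)) · C(2k, k) = (1/7) · C(12, 6) = (1/7) · 924 = 132.
σ^{2k} = (σ²)^k = (35/13)^6 = 1838265625/4826809.

Therefore m_{12} = σ^{12} · C_6 = (1838265625/4826809) · 132 = 242651062500/4826809.


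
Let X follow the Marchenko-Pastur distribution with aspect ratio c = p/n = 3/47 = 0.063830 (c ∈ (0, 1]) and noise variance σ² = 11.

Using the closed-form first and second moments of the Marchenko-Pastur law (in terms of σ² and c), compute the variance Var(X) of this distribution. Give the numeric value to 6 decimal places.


Recall the MP moments m_1 = E[X] = σ² and m_2 = E[X²] = σ⁴ (1 + c).
m_1 = E[X] = σ² = 11, so m_1² = 121.
m_2 = E[X²] = σ⁴ (1 + c) = 121 · (1 + 0.063830) = 121 · 1.063830 = 128.723404.
(Note m_2 − m_1² simplifies to c · σ⁴ = 0.063830 · 121.)

Var(X) = m_2 − m_1² = 128.723404 − 121 = 7.723404.


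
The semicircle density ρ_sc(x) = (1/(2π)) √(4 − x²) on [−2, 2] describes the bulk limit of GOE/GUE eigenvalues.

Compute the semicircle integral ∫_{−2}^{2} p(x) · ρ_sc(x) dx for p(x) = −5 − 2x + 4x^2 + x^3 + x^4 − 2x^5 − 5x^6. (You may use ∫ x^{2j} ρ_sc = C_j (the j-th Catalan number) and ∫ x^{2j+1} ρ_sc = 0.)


Write p(x) = Σ a_i x^i, split into monomials and integrate each against ρ_sc separately.
Using ∫ x^{2j} ρ_sc = C_j = (1/(j+1)) C(2j, j) (Catalan numbers) and ∫ x^{2j+1} ρ_sc = 0 (odd monomials vanish by symmetry):
  i = 0 (even): a_0 · C_{0} = -5 · 1 = -5
  i = 1 (odd): ∫ x^1 ρ_sc = 0 (vanishes)
  i = 2 (even): a_2 · C_{1} = 4 · 1 = 4
  i = 3 (odd): ∫ x^3 ρ_sc = 0 (vanishes)
  i = 4 (even): a_4 · C_{2} = 1 · 2 = 2
  i = 5 (odd): ∫ x^5 ρ_sc = 0 (vanishes)
  i = 6 (even): a_6 · C_{3} = -5 · 5 = -25

Summing the contributions: ∫_{−2}^{2} p(x) ρ_sc(x) dx = (-5) + 4 + 2 + (-25) = -24.


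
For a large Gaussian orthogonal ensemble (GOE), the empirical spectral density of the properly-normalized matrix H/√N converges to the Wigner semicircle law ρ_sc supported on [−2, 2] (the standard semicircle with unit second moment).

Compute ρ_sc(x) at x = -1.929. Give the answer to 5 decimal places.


ρ_sc(x) = (1/(2π)) √(4 − x²). With x = -1.929:
  4 − x² = 4 − (-1.929)² = 4 − 3.721041 = 0.278959.
  √(4 − x²) = 0.528166.
  1/(2π) = 0.159155.
  ρ_sc(-1.929) = 0.159155 · 0.528166 = 0.084060.

Rounded to 5 decimal places: ρ_sc(-1.929) ≈ 0.08406.


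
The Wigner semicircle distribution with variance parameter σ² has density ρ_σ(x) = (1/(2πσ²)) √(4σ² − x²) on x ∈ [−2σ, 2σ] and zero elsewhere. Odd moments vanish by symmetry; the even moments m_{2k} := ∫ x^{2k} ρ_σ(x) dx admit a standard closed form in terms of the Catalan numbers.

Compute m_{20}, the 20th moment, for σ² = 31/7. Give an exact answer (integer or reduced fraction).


By the scaled semicircle moment identity, m_{2k} = σ^{2k} · C_k with k = 10.
C_10 = (1/(k+1)) · C(2k, k) = (1/11) · C(20, 10) = (1/11) · 184756 = 16796.
σ^{2k} = (σ²)^k = (31/7)^10 = 819628286980801/282475249.

Therefore m_{20} = σ^{20} · C_10 = (819628286980801/282475249) · 16796 = 13766476708129533596/282475249.


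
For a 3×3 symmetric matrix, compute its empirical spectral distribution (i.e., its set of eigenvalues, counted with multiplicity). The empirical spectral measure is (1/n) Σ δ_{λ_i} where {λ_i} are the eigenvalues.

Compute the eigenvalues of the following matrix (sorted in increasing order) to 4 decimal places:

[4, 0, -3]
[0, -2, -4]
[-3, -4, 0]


Since M is real symmetric, all three eigenvalues are real; they are the roots of det(λI − M) = λ³ − (tr M) λ² + s λ − det M, where s is the sum of the principal 2×2 minors.
tr M = 4 + (-2) + 0 = 2.
s = (4·(-2) − 0²) + (4·0 − (-3)²) + ((-2)·0 − (-4)²) = -8 + (-9) + (-16) = -33.
det M (expand along row 1) = 4·(-16) − 0·(-12) + (-3)·(-6) = -46.
Characteristic polynomial: λ³ − 2λ² − 33λ + 46 = 0.
Substitute λ = y + (tr M)/3 = y + 0.666667 to remove the quadratic term: y³ + p·y + q = 0 with p = s − (tr M)²/3 = -34.333333 and q = −2(tr M)³/27 + (tr M)·s/3 − det M = 23.407407.
Three real roots ⇒ use the trigonometric (Viète) form: r = 2√(−p/3) = 6.765928, φ = arccos(3q/(p·r)) = arccos(-0.302295) = 1.877896 rad.
y_k = r·cos(φ/3 − 2πk/3) for k = 0, 1, 2 gives y = 5.483094, 0.691396, -6.174489.
λ_k = y_k + 0.666667 gives λ = 6.1498, 1.3581, -5.5078 (check: the sum is 2.0000 = tr M).

Eigenvalues sorted in increasing order: [-5.5078, 1.3581, 6.1498].


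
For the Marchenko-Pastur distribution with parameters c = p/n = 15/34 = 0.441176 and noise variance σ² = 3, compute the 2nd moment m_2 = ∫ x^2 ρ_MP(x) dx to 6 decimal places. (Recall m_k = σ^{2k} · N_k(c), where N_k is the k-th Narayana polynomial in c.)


E[X²] = σ⁴ (1 + c) (second MP moment). With σ² = 3 (so σ⁴ = 9) and c = 15/34 = 0.441176: E[X²] = 9 · (1 + 0.441176) = 9 · 1.441176.

So E[X^2] = 12.970588.


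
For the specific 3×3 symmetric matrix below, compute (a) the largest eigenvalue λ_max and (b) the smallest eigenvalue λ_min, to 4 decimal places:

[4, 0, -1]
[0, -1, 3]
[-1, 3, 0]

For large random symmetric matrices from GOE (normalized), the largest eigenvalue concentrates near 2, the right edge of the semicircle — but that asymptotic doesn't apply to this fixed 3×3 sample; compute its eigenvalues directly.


Since M is real symmetric, all three eigenvalues are real; they are the roots of det(λI − M) = λ³ − (tr M) λ² + s λ − det M, where s is the sum of the principal 2×2 minors.
tr M = 4 + (-1) + 0 = 3.
s = (4·(-1) − 0²) + (4·0 − (-1)²) + ((-1)·0 − 3²) = -4 + (-1) + (-9) = -14.
det M (expand along row 1) = 4·(-9) − 0·3 + (-1)·(-1) = -35.
Characteristic polynomial: λ³ − 3λ² − 14λ + 35 = 0.
Substitute λ = y + (tr M)/3 = y + 1.000000 to remove the quadratic term: y³ + p·y + q = 0 with p = s − (tr M)²/3 = -17.000000 and q = −2(tr M)³/27 + (tr M)·s/3 − det M = 19.000000.
Three real roots ⇒ use the trigonometric (Viète) form: r = 2√(−p/3) = 4.760952, φ = arccos(3q/(p·r)) = arccos(-0.704259) = 2.352174 rad.
y_k = r·cos(φ/3 − 2πk/3) for k = 0, 1, 2 gives y = 3.371010, 1.226062, -4.597071.
λ_k = y_k + 1.000000 gives λ = 4.3710, 2.2261, -3.5971 (check: the sum is 3.0000 = tr M).

Hence λ_max = 4.3710 and λ_min = -3.5971.
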